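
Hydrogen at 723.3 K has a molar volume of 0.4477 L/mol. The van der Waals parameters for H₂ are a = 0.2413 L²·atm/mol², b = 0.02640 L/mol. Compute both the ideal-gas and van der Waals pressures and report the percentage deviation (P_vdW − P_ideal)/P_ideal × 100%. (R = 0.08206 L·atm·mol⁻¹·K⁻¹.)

Ideal: P_ideal = RT/V_m = (0.08206)(723.3)/0.4477 = 132.575 atm
vdW: P = RT/(V_m − b) − a/V_m² = 59.3540/0.421300 − 0.2413/0.200435 = 140.883 − 1.20388 = 139.679 atm
% deviation = (139.679 − 132.575)/132.575 × 100% = 5.36%

5.36 %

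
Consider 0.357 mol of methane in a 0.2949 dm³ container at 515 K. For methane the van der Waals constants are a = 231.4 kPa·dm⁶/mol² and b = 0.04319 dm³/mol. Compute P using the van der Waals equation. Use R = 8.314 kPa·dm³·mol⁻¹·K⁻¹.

P ≈ 5130 kPa

P = nRT/(V − nb) − a n²/V²
nRT/(V − nb) = (0.357)(8.314)(515)/(0.2949 − 0.357×0.04319) = 1528.6/0.27948 = 5469.4 kPa
a n²/V² = (231.4)(0.357)²/(0.2949)² = 339.12 kPa
P = 5469.4 − 339.12 = 5130 kPa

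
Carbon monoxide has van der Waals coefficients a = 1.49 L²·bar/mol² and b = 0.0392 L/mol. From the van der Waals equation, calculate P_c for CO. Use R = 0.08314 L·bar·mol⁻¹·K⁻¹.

For a van der Waals gas, P_c = a/(27b²).
P_c = 1.49/(27×(0.0392)²) = 1.49/0.041489 = 35.91 bar

P_c ≈ 35.91 bar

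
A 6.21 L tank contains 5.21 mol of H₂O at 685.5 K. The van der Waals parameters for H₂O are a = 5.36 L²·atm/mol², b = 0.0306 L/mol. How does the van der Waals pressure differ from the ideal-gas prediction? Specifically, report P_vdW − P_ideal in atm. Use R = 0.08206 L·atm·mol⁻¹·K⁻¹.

Ideal: P_ideal = nRT/V = (5.21)(0.08206)(685.5)/6.21 = 47.1938 atm
vdW: P = nRT/(V − nb) − a n²/V² = 293.074/6.05057 − 145.492/38.5641 = 48.4374 − 3.77273 = 44.6647 atm
ΔP = 44.6647 − 47.1938 = -2.529 atm

ΔP ≈ -2.529 atm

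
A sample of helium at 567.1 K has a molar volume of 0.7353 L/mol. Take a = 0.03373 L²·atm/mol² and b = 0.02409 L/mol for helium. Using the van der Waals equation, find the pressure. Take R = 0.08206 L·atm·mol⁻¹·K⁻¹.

P = RT/(V_m − b) − a/V_m²
RT/(V_m − b) = (0.08206)(567.1)/(0.7353 − 0.02409) = 46.536/0.71121 = 65.432 atm
a/V_m² = 0.03373/(0.7353)² = 0.062386 atm
P = 65.432 − 0.062386 = 65.37 atm

P ≈ 65.37 atm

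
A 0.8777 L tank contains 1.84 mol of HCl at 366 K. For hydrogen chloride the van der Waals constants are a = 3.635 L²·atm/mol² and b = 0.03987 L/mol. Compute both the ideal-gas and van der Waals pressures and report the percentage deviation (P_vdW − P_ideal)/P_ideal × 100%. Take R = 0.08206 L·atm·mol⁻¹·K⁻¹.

Ideal: P_ideal = nRT/V = (1.84)(0.08206)(366)/0.8777 = 62.9628 atm
vdW: P = nRT/(V − nb) − a n²/V² = 55.2625/0.804339 − 12.3067/0.770357 = 68.7055 − 15.9753 = 52.7302 atm
% deviation = (52.7302 − 62.9628)/62.9628 × 100% = -16.25%

-16.25 %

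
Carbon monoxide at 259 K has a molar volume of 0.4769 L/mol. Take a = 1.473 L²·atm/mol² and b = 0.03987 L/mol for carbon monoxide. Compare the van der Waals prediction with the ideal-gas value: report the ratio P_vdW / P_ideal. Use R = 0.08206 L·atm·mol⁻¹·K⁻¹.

Ideal: P_ideal = RT/V_m = (0.08206)(259)/0.4769 = 44.5660 atm
vdW: P = RT/(V_m − b) − a/V_m² = 21.2535/0.437030 − 1.473/0.227434 = 48.6317 − 6.47660 = 42.1551 atm
Ratio = 42.1551/44.5660 = 0.9459

P_vdW / P_ideal ≈ 0.9459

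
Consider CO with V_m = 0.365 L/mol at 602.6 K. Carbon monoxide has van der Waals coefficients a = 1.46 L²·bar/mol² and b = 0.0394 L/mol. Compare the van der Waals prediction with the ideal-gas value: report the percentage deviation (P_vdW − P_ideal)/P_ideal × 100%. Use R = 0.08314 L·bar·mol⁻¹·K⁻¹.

Ideal: P_ideal = RT/V_m = (0.08314)(602.6)/0.365 = 137.261 bar
vdW: P = RT/(V_m − b) − a/V_m² = 50.1002/0.325600 − 1.46/0.133225 = 153.870 − 10.9589 = 142.911 bar
% deviation = (142.911 − 137.261)/137.261 × 100% = 4.12%

4.12 %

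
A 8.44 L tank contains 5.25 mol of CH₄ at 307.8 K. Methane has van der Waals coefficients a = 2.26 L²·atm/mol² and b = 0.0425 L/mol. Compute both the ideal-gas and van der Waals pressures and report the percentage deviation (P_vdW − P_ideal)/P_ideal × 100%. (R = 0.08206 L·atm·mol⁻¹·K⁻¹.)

-2.85 %

Ideal: P_ideal = nRT/V = (5.25)(0.08206)(307.8)/8.44 = 15.7115 atm
vdW: P = nRT/(V − nb) − a n²/V² = 132.605/8.21688 − 62.2913/71.2336 = 16.1381 − 0.874465 = 15.2636 atm
% deviation = (15.2636 − 15.7115)/15.7115 × 100% = -2.85%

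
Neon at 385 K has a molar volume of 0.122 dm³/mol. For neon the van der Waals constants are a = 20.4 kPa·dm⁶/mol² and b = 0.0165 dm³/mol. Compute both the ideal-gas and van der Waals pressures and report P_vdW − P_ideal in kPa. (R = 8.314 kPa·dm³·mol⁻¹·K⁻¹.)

ΔP ≈ 2733 kPa

Ideal: P_ideal = RT/V_m = (8.314)(385)/0.122 = 26236.8 kPa
vdW: P = RT/(V_m − b) − a/V_m² = 3200.89/0.105500 − 20.4/0.0148840 = 30340.2 − 1370.60 = 28969.6 kPa
ΔP = 28969.6 − 26236.8 = 2733 kPa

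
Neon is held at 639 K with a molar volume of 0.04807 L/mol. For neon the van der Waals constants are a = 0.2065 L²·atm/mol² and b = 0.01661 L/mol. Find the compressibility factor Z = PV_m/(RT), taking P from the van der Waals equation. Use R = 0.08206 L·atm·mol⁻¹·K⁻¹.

Z ≈ 1.446

P = RT/(V_m − b) − a/V_m² = (0.08206)(639)/(0.04807 − 0.01661) − 0.2065/(0.04807)²
  = 52.436/0.031460 − 89.366 = 1666.8 − 89.366 = 1577.4 atm
Z = PV_m/(RT) = (1577.4)(0.04807)/((0.08206)(639)) = 75.826/52.436 = 1.446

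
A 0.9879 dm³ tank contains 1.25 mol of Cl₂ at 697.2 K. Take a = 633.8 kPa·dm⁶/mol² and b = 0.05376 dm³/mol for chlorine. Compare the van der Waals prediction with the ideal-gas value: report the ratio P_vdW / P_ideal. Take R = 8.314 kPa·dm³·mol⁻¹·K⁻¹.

P_vdW / P_ideal ≈ 0.9346

Ideal: P_ideal = nRT/V = (1.25)(8.314)(697.2)/0.9879 = 7334.40 kPa
vdW: P = nRT/(V − nb) − a n²/V² = 7245.65/0.920700 − 990.313/0.975946 = 7869.72 − 1014.72 = 6855.00 kPa
Ratio = 6855.00/7334.40 = 0.9346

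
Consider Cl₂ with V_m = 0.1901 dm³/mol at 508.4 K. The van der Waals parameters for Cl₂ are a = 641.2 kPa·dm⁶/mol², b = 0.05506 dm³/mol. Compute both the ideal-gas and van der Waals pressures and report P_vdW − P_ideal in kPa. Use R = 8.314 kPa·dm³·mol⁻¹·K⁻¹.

Ideal: P_ideal = RT/V_m = (8.314)(508.4)/0.1901 = 22234.8 kPa
vdW: P = RT/(V_m − b) − a/V_m² = 4226.84/0.135040 − 641.2/0.0361380 = 31300.7 − 17743.1 = 13557.6 kPa
ΔP = 13557.6 − 22234.8 = -8677 kPa

ΔP ≈ -8677 kPa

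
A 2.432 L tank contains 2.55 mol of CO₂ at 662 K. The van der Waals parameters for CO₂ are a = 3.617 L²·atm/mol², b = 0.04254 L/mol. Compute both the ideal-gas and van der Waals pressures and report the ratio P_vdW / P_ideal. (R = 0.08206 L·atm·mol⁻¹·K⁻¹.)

Ideal: P_ideal = nRT/V = (2.55)(0.08206)(662)/2.432 = 56.9595 atm
vdW: P = nRT/(V − nb) − a n²/V² = 138.525/2.32352 − 23.5195/5.91462 = 59.6186 − 3.97650 = 55.6421 atm
Ratio = 55.6421/56.9595 = 0.9769

P_vdW / P_ideal ≈ 0.9769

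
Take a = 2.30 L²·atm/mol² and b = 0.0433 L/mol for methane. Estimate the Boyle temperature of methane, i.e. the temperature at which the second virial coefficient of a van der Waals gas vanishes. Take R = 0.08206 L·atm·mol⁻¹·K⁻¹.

For a van der Waals gas the second virial coefficient B₂ = b − a/(RT) vanishes at T_B = a/(Rb).
T_B = 2.30/(0.08206×0.0433) = 2.30/0.0035532 = 647.3 K

T_B ≈ 647.3 K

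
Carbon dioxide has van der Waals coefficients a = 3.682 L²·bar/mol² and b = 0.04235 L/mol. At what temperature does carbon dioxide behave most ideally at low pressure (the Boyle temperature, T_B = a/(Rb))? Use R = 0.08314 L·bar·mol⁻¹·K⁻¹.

For a van der Waals gas the second virial coefficient B₂ = b − a/(RT) vanishes at T_B = a/(Rb).
T_B = 3.682/(0.08314×0.04235) = 3.682/0.0035210 = 1046 K

T_B ≈ 1046 K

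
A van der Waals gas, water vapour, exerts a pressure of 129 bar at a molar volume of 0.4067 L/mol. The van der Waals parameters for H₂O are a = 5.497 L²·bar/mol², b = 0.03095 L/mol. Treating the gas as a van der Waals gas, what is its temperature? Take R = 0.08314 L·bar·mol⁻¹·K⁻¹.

T = (P + a/V_m²)(V_m − b)/R
P + a/V_m² = 129 + 5.497/(0.4067)² = 162.23 bar
V_m − b = 0.4067 − 0.03095 = 0.37575 L/mol
T = (162.23)(0.37575)/0.08314 = 733.2 K

T ≈ 733.2 K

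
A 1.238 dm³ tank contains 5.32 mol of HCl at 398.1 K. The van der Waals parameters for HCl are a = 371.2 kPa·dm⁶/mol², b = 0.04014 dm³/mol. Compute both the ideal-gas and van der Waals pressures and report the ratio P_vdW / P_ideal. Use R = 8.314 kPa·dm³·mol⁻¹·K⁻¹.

Ideal: P_ideal = nRT/V = (5.32)(8.314)(398.1)/1.238 = 14223.1 kPa
vdW: P = nRT/(V − nb) − a n²/V² = 17608.2/1.02446 − 10505.9/1.53264 = 17187.8 − 6854.77 = 10333.0 kPa
Ratio = 10333.0/14223.1 = 0.7265

P_vdW / P_ideal ≈ 0.7265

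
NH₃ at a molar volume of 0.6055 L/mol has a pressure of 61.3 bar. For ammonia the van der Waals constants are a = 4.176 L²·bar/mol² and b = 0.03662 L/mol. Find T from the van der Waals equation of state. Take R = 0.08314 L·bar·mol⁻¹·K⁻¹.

T = (P + a/V_m²)(V_m − b)/R
P + a/V_m² = 61.3 + 4.176/(0.6055)² = 72.690 bar
V_m − b = 0.6055 − 0.03662 = 0.56888 L/mol
T = (72.690)(0.56888)/0.08314 = 497.4 K

T ≈ 497.4 K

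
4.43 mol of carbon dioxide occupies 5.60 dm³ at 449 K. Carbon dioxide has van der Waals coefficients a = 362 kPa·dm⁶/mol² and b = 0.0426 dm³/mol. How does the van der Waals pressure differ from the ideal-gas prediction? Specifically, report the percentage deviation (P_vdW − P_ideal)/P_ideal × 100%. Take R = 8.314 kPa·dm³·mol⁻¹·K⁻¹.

Ideal: P_ideal = nRT/V = (4.43)(8.314)(449)/5.60 = 2953.06 kPa
vdW: P = nRT/(V − nb) − a n²/V² = 16537.1/5.41128 − 7104.21/31.3600 = 3056.04 − 226.537 = 2829.50 kPa
% deviation = (2829.50 − 2953.06)/2953.06 × 100% = -4.18%

-4.18 %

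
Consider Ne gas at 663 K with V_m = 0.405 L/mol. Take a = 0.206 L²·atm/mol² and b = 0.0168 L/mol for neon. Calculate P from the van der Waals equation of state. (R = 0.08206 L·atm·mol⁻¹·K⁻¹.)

P ≈ 138.9 atm

P = RT/(V_m − b) − a/V_m²
RT/(V_m − b) = (0.08206)(663)/(0.405 − 0.0168) = 54.406/0.38820 = 140.15 atm
a/V_m² = 0.206/(0.405)² = 1.2559 atm
P = 140.15 − 1.2559 = 138.9 atm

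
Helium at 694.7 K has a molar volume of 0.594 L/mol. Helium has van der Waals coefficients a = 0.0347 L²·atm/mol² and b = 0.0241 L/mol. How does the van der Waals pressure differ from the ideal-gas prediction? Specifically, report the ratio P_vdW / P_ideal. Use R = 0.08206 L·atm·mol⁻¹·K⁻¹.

P_vdW / P_ideal ≈ 1.041

Ideal: P_ideal = RT/V_m = (0.08206)(694.7)/0.594 = 95.9715 atm
vdW: P = RT/(V_m − b) − a/V_m² = 57.0071/0.569900 − 0.0347/0.352836 = 100.030 − 0.0983460 = 99.932 atm
Ratio = 99.932/95.9715 = 1.041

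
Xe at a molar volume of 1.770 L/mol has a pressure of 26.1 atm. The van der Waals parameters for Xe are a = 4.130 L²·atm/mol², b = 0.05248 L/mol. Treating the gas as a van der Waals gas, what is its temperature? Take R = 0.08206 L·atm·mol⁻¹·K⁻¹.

T ≈ 573.9 K

T = (P + a/V_m²)(V_m − b)/R
P + a/V_m² = 26.1 + 4.130/(1.770)² = 27.418 atm
V_m − b = 1.770 − 0.05248 = 1.7175 L/mol
T = (27.418)(1.7175)/0.08206 = 573.9 K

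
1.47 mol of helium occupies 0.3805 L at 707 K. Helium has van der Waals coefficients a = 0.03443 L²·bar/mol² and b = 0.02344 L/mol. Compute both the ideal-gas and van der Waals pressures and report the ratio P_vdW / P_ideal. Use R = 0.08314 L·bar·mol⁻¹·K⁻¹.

P_vdW / P_ideal ≈ 1.097

Ideal: P_ideal = nRT/V = (1.47)(0.08314)(707)/0.3805 = 227.087 bar
vdW: P = nRT/(V − nb) − a n²/V² = 86.4066/0.346043 − 0.0743998/0.144780 = 249.699 − 0.513882 = 249.185 bar
Ratio = 249.185/227.087 = 1.097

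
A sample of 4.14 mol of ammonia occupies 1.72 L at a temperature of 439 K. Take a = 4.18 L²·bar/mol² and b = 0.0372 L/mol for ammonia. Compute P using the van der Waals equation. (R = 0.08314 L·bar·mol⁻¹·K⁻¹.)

P ≈ 72.27 bar

P = nRT/(V − nb) − a n²/V²
nRT/(V − nb) = (4.14)(0.08314)(439)/(1.72 − 4.14×0.0372) = 151.10/1.5660 = 96.488 bar
a n²/V² = (4.18)(4.14)²/(1.72)² = 24.217 bar
P = 96.488 − 24.217 = 72.27 bar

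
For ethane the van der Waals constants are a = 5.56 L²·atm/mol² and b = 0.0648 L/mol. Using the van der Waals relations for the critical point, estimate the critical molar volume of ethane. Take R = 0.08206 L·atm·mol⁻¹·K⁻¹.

V_m,c ≈ 0.1944 L/mol

For a van der Waals gas, V_m,c = 3b.
V_m,c = 3×0.0648 = 0.1944 L/mol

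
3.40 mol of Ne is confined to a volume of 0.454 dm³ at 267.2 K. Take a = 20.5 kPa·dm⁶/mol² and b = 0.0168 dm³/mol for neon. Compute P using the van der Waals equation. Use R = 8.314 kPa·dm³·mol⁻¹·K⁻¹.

P = nRT/(V − nb) − a n²/V²
nRT/(V − nb) = (3.40)(8.314)(267.2)/(0.454 − 3.40×0.0168) = 7553.1/0.39688 = 19031 kPa
a n²/V² = (20.5)(3.40)²/(0.454)² = 1149.7 kPa
P = 19031 − 1149.7 = 17881 kPa

P ≈ 17881 kPa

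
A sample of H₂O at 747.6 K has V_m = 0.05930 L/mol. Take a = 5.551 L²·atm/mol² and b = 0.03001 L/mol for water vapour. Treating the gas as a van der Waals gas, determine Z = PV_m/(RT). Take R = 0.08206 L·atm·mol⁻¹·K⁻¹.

Z ≈ 0.4987

P = RT/(V_m − b) − a/V_m² = (0.08206)(747.6)/(0.05930 − 0.03001) − 5.551/(0.05930)²
  = 61.348/0.029290 − 1578.6 = 2094.5 − 1578.6 = 515.9 atm
Z = PV_m/(RT) = (515.9)(0.05930)/((0.08206)(747.6)) = 30.593/61.348 = 0.4987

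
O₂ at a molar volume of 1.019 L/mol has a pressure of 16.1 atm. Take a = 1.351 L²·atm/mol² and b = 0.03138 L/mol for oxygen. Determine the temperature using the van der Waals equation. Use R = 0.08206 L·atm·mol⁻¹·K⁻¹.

T ≈ 209.4 K

T = (P + a/V_m²)(V_m − b)/R
P + a/V_m² = 16.1 + 1.351/(1.019)² = 17.401 atm
V_m − b = 1.019 − 0.03138 = 0.98762 L/mol
T = (17.401)(0.98762)/0.08206 = 209.4 K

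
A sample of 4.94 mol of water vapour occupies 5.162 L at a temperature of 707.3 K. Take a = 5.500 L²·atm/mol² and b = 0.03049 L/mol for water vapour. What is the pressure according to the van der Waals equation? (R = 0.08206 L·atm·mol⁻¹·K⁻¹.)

P = nRT/(V − nb) − a n²/V²
nRT/(V − nb) = (4.94)(0.08206)(707.3)/(5.162 − 4.94×0.03049) = 286.72/5.0114 = 57.214 atm
a n²/V² = (5.500)(4.94)²/(5.162)² = 5.0371 atm
P = 57.214 − 5.0371 = 52.18 atm

P ≈ 52.18 atm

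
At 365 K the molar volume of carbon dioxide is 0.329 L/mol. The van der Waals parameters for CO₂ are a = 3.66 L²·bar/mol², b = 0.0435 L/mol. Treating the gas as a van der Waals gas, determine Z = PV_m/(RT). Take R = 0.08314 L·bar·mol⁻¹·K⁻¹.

Z ≈ 0.7858

P = RT/(V_m − b) − a/V_m² = (0.08314)(365)/(0.329 − 0.0435) − 3.66/(0.329)²
  = 30.346/0.28550 − 33.813 = 106.29 − 33.813 = 72.48 bar
Z = PV_m/(RT) = (72.48)(0.329)/((0.08314)(365)) = 23.846/30.346 = 0.7858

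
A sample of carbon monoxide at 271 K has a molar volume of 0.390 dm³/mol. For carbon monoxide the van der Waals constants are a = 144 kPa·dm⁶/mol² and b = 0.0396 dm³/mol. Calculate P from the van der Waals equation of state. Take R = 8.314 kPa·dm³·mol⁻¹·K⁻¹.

P = RT/(V_m − b) − a/V_m²
RT/(V_m − b) = (8.314)(271)/(0.390 − 0.0396) = 2253.1/0.35040 = 6430.1 kPa
a/V_m² = 144/(0.390)² = 946.75 kPa
P = 6430.1 − 946.75 = 5483 kPa

P ≈ 5483 kPa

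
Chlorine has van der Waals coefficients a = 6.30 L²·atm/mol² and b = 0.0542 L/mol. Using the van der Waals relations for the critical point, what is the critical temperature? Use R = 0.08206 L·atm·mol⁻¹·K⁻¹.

T_c ≈ 419.7 K

For a van der Waals gas, T_c = 8a/(27Rb).
T_c = 8×6.30/(27×0.08206×0.0542) = 50.400/0.12009 = 419.7 K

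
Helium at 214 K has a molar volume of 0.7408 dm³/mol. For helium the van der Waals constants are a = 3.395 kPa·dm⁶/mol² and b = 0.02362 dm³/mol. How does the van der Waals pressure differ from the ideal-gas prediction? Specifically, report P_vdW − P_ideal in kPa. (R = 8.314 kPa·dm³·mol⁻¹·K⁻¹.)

ΔP ≈ 72.9 kPa

Ideal: P_ideal = RT/V_m = (8.314)(214)/0.7408 = 2401.72 kPa
vdW: P = RT/(V_m − b) − a/V_m² = 1779.20/0.717180 − 3.395/0.548785 = 2480.83 − 6.18639 = 2474.64 kPa
ΔP = 2474.64 − 2401.72 = 72.9 kPa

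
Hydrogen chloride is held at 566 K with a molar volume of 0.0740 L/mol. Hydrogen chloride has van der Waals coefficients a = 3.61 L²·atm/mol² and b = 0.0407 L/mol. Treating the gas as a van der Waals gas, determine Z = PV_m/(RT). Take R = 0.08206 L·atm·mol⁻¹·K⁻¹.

Z ≈ 1.172

P = RT/(V_m − b) − a/V_m² = (0.08206)(566)/(0.0740 − 0.0407) − 3.61/(0.0740)²
  = 46.446/0.033300 − 659.24 = 1394.8 − 659.24 = 735.6 atm
Z = PV_m/(RT) = (735.6)(0.0740)/((0.08206)(566)) = 54.434/46.446 = 1.172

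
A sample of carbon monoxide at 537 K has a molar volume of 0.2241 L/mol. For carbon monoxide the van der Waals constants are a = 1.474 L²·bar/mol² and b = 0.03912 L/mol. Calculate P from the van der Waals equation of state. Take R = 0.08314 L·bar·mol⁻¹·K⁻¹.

P ≈ 212.0 bar

P = RT/(V_m − b) − a/V_m²
RT/(V_m − b) = (0.08314)(537)/(0.2241 − 0.03912) = 44.646/0.18498 = 241.36 bar
a/V_m² = 1.474/(0.2241)² = 29.350 bar
P = 241.36 − 29.350 = 212.0 bar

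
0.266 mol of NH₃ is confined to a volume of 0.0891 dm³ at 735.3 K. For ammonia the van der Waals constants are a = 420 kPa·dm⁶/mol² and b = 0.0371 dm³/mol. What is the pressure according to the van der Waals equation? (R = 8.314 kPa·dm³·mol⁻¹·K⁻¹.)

P = nRT/(V − nb) − a n²/V²
nRT/(V − nb) = (0.266)(8.314)(735.3)/(0.0891 − 0.266×0.0371) = 1626.1/0.079231 = 20524 kPa
a n²/V² = (420)(0.266)²/(0.0891)² = 3743.3 kPa
P = 20524 − 3743.3 = 16781 kPa

P ≈ 16781 kPa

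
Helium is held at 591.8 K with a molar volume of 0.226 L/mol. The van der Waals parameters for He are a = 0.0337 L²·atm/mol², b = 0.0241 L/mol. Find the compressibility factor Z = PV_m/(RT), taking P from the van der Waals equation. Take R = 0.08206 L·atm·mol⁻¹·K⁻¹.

Z ≈ 1.116

P = RT/(V_m − b) − a/V_m² = (0.08206)(591.8)/(0.226 − 0.0241) − 0.0337/(0.226)²
  = 48.563/0.20190 − 0.65980 = 240.53 − 0.65980 = 239.87 atm
Z = PV_m/(RT) = (239.87)(0.226)/((0.08206)(591.8)) = 54.211/48.563 = 1.116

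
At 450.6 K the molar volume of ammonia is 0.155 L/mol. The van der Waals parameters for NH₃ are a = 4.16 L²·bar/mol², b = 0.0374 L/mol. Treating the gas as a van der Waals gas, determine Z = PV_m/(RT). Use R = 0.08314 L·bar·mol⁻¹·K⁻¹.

P = RT/(V_m − b) − a/V_m² = (0.08314)(450.6)/(0.155 − 0.0374) − 4.16/(0.155)²
  = 37.463/0.11760 − 173.15 = 318.56 − 173.15 = 145.41 bar
Z = PV_m/(RT) = (145.41)(0.155)/((0.08314)(450.6)) = 22.539/37.463 = 0.6016

Z ≈ 0.6016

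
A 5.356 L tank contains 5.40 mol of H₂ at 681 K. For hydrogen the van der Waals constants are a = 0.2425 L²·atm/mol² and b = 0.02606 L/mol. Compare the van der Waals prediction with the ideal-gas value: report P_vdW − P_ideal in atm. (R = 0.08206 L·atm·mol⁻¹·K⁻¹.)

Ideal: P_ideal = nRT/V = (5.40)(0.08206)(681)/5.356 = 56.3419 atm
vdW: P = nRT/(V − nb) − a n²/V² = 301.767/5.21528 − 7.07130/28.6867 = 57.8621 − 0.246501 = 57.6156 atm
ΔP = 57.6156 − 56.3419 = 1.274 atm

ΔP ≈ 1.274 atm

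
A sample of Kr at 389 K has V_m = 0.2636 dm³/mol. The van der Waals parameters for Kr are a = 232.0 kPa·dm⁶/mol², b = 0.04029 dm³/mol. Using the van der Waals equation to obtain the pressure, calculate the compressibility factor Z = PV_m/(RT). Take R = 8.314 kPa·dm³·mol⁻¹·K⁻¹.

Z ≈ 0.9083

P = RT/(V_m − b) − a/V_m² = (8.314)(389)/(0.2636 − 0.04029) − 232.0/(0.2636)²
  = 3234.1/0.22331 − 3338.9 = 14483 − 3338.9 = 11144 kPa
Z = PV_m/(RT) = (11144)(0.2636)/((8.314)(389)) = 2937.6/3234.1 = 0.9083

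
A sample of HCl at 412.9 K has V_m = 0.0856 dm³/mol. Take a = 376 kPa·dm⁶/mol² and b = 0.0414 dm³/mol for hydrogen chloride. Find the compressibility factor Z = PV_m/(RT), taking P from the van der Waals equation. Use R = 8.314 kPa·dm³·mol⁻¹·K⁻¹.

Z ≈ 0.6571

P = RT/(V_m − b) − a/V_m² = (8.314)(412.9)/(0.0856 − 0.0414) − 376/(0.0856)²
  = 3432.9/0.044200 − 51315 = 77667 − 51315 = 26352 kPa
Z = PV_m/(RT) = (26352)(0.0856)/((8.314)(412.9)) = 2255.7/3432.9 = 0.6571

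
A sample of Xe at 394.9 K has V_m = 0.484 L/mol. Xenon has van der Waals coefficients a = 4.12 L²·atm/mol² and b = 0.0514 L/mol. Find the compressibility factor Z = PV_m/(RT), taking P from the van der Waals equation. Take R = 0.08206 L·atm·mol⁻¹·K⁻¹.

Z ≈ 0.8561

P = RT/(V_m − b) − a/V_m² = (0.08206)(394.9)/(0.484 − 0.0514) − 4.12/(0.484)²
  = 32.405/0.43260 − 17.588 = 74.908 − 17.588 = 57.320 atm
Z = PV_m/(RT) = (57.320)(0.484)/((0.08206)(394.9)) = 27.743/32.405 = 0.8561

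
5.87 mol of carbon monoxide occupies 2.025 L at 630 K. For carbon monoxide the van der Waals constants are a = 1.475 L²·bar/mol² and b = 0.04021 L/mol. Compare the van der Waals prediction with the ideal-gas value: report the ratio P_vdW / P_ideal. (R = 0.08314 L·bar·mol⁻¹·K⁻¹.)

P_vdW / P_ideal ≈ 1.050

Ideal: P_ideal = nRT/V = (5.87)(0.08314)(630)/2.025 = 151.832 bar
vdW: P = nRT/(V − nb) − a n²/V² = 307.460/1.78897 − 50.8239/4.10063 = 171.864 − 12.3942 = 159.470 bar
Ratio = 159.470/151.832 = 1.050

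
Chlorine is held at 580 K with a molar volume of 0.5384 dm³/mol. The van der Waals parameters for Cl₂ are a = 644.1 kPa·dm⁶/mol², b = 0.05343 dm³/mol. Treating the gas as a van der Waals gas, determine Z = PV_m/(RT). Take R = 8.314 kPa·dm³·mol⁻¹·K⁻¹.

Z ≈ 0.8621

P = RT/(V_m − b) − a/V_m² = (8.314)(580)/(0.5384 − 0.05343) − 644.1/(0.5384)²
  = 4822.1/0.48497 − 2222.0 = 9943.1 − 2222.0 = 7721.1 kPa
Z = PV_m/(RT) = (7721.1)(0.5384)/((8.314)(580)) = 4157.0/4822.1 = 0.8621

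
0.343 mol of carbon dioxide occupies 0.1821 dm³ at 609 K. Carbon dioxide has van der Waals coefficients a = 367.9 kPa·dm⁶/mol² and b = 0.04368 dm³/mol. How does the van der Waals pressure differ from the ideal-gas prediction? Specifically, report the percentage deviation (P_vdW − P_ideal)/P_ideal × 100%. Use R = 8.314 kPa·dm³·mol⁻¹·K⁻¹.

Ideal: P_ideal = nRT/V = (0.343)(8.314)(609)/0.1821 = 9536.99 kPa
vdW: P = nRT/(V − nb) − a n²/V² = 1736.69/0.167118 − 43.2831/0.0331604 = 10392.0 − 1305.26 = 9086.7 kPa
% deviation = (9086.7 − 9536.99)/9536.99 × 100% = -4.72%

-4.72 %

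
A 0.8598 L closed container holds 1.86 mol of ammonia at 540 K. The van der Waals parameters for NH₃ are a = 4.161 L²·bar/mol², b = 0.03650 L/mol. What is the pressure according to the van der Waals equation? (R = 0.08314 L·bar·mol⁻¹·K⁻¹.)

P ≈ 85.98 bar

P = nRT/(V − nb) − a n²/V²
nRT/(V − nb) = (1.86)(0.08314)(540)/(0.8598 − 1.86×0.03650) = 83.506/0.79191 = 105.45 bar
a n²/V² = (4.161)(1.86)²/(0.8598)² = 19.473 bar
P = 105.45 − 19.473 = 85.98 bar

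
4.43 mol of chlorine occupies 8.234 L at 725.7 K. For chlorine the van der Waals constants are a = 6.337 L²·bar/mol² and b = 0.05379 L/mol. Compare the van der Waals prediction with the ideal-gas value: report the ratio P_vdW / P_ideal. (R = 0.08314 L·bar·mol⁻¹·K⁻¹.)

Ideal: P_ideal = nRT/V = (4.43)(0.08314)(725.7)/8.234 = 32.4609 bar
vdW: P = nRT/(V − nb) − a n²/V² = 267.283/7.99571 − 124.363/67.7988 = 33.4283 − 1.83430 = 31.5940 bar
Ratio = 31.5940/32.4609 = 0.9733

P_vdW / P_ideal ≈ 0.9733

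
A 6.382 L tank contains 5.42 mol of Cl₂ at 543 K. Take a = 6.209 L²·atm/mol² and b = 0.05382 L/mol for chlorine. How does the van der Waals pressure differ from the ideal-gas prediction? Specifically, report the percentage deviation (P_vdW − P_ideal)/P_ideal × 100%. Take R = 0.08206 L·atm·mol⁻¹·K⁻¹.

-7.04 %

Ideal: P_ideal = nRT/V = (5.42)(0.08206)(543)/6.382 = 37.8420 atm
vdW: P = nRT/(V − nb) − a n²/V² = 241.508/6.09030 − 182.398/40.7299 = 39.6545 − 4.47823 = 35.1763 atm
% deviation = (35.1763 − 37.8420)/37.8420 × 100% = -7.04%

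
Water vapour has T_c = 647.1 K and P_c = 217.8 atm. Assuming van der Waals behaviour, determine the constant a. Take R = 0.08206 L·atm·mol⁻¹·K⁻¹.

a ≈ 5.462 L²·atm/mol²

From T_c = 8a/(27Rb) and P_c = a/(27b²): a = 27 R² T_c²/(64 P_c).
a = 27×(0.08206)²×(647.1)²/(64×217.8) = 76132/13939 = 5.462 L²·atm/mol²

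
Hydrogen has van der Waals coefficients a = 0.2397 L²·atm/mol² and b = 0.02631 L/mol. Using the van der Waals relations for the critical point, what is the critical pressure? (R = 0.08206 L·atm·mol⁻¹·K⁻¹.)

P_c ≈ 12.83 atm

For a van der Waals gas, P_c = a/(27b²).
P_c = 0.2397/(27×(0.02631)²) = 0.2397/0.018690 = 12.83 atm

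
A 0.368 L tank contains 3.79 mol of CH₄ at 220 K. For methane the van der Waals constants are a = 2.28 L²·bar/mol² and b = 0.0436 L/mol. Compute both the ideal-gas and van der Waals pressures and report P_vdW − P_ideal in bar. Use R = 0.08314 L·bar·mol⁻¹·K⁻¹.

ΔP ≈ -88.31 bar

Ideal: P_ideal = nRT/V = (3.79)(0.08314)(220)/0.368 = 188.375 bar
vdW: P = nRT/(V − nb) − a n²/V² = 69.3221/0.202756 − 32.7501/0.135424 = 341.899 − 241.834 = 100.065 bar
ΔP = 100.065 − 188.375 = -88.31 bar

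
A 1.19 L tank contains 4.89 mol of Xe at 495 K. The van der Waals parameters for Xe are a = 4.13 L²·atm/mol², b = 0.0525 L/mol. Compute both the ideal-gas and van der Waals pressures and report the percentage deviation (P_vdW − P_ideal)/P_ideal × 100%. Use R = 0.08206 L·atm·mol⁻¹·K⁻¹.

-14.27 %

Ideal: P_ideal = nRT/V = (4.89)(0.08206)(495)/1.19 = 166.916 atm
vdW: P = nRT/(V − nb) − a n²/V² = 198.630/0.933275 − 98.7570/1.41610 = 212.831 − 69.7387 = 143.092 atm
% deviation = (143.092 − 166.916)/166.916 × 100% = -14.27%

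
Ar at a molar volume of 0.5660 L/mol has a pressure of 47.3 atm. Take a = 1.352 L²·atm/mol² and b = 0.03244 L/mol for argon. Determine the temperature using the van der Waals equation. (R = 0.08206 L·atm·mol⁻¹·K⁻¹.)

T ≈ 335.0 K

T = (P + a/V_m²)(V_m − b)/R
P + a/V_m² = 47.3 + 1.352/(0.5660)² = 51.520 atm
V_m − b = 0.5660 − 0.03244 = 0.53356 L/mol
T = (51.520)(0.53356)/0.08206 = 335.0 K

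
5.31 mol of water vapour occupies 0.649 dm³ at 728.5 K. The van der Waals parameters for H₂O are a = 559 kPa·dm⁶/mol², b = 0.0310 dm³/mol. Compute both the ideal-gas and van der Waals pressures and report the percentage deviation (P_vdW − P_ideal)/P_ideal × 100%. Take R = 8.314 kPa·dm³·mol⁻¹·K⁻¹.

-41.53 %

Ideal: P_ideal = nRT/V = (5.31)(8.314)(728.5)/0.649 = 49555.2 kPa
vdW: P = nRT/(V − nb) − a n²/V² = 32161.3/0.484390 − 15761.6/0.421201 = 66395.5 − 37420.6 = 28974.9 kPa
% deviation = (28974.9 − 49555.2)/49555.2 × 100% = -41.53%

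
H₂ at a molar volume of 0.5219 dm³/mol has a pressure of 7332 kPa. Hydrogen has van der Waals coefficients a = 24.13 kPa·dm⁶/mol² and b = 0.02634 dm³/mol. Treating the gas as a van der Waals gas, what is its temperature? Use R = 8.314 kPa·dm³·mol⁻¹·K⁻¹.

T ≈ 442.3 K

T = (P + a/V_m²)(V_m − b)/R
P + a/V_m² = 7332 + 24.13/(0.5219)² = 7420.6 kPa
V_m − b = 0.5219 − 0.02634 = 0.49556 dm³/mol
T = (7420.6)(0.49556)/8.314 = 442.3 K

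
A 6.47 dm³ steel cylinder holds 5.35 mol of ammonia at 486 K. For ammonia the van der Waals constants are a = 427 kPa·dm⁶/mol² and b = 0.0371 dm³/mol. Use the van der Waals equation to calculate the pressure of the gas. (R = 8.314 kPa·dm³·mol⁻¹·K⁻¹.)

P = nRT/(V − nb) − a n²/V²
nRT/(V − nb) = (5.35)(8.314)(486)/(6.47 − 5.35×0.0371) = 21617/6.2715 = 3446.9 kPa
a n²/V² = (427)(5.35)²/(6.47)² = 291.96 kPa
P = 3446.9 − 291.96 = 3155 kPa

P ≈ 3155 kPa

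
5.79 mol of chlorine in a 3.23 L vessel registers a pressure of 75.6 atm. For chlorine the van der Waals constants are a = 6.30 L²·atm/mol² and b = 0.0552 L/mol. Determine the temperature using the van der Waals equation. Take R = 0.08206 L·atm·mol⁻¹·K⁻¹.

T = (P + a n²/V²)(V − nb)/(nR)
P + a n²/V² = 75.6 + (6.30)(5.79)²/(3.23)² = 95.844 atm
V − nb = 3.23 − (5.79)(0.0552) = 2.9104 L
T = (95.844)(2.9104)/((5.79)(0.08206)) = 587.1 K

T ≈ 587.1 K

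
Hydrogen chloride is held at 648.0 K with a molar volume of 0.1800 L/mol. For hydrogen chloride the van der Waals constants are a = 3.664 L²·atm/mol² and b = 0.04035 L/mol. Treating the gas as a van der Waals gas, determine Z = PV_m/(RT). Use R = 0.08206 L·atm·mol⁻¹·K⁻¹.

P = RT/(V_m − b) − a/V_m² = (0.08206)(648.0)/(0.1800 − 0.04035) − 3.664/(0.1800)²
  = 53.175/0.13965 − 113.09 = 380.77 − 113.09 = 267.68 atm
Z = PV_m/(RT) = (267.68)(0.1800)/((0.08206)(648.0)) = 48.182/53.175 = 0.9061

Z ≈ 0.9061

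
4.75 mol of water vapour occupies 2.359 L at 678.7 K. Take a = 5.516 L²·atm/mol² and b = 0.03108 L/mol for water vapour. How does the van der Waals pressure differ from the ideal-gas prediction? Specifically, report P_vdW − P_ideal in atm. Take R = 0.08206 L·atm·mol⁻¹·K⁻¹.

Ideal: P_ideal = nRT/V = (4.75)(0.08206)(678.7)/2.359 = 112.144 atm
vdW: P = nRT/(V − nb) − a n²/V² = 264.547/2.21137 − 124.455/5.56488 = 119.630 − 22.3644 = 97.266 atm
ΔP = 97.266 − 112.144 = -14.88 atm

ΔP ≈ -14.88 atm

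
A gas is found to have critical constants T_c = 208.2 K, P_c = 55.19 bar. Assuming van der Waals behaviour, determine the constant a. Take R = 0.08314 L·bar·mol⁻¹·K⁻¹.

a ≈ 2.290 L²·bar/mol²

From T_c = 8a/(27Rb) and P_c = a/(27b²): a = 27 R² T_c²/(64 P_c).
a = 27×(0.08314)²×(208.2)²/(64×55.19) = 8089.9/3532.2 = 2.290 L²·bar/mol²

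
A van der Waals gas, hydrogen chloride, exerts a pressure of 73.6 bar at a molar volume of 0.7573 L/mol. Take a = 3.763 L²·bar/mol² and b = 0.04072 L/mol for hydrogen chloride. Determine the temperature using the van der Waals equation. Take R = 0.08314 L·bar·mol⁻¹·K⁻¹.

T = (P + a/V_m²)(V_m − b)/R
P + a/V_m² = 73.6 + 3.763/(0.7573)² = 80.161 bar
V_m − b = 0.7573 − 0.04072 = 0.71658 L/mol
T = (80.161)(0.71658)/0.08314 = 690.9 K

T ≈ 690.9 K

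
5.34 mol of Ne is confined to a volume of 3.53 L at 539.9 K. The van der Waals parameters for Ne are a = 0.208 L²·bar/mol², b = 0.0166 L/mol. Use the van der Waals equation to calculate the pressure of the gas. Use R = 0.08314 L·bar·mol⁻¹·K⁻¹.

P = nRT/(V − nb) − a n²/V²
nRT/(V − nb) = (5.34)(0.08314)(539.9)/(3.53 − 5.34×0.0166) = 239.70/3.4414 = 69.652 bar
a n²/V² = (0.208)(5.34)²/(3.53)² = 0.47599 bar
P = 69.652 − 0.47599 = 69.18 bar

P ≈ 69.18 bar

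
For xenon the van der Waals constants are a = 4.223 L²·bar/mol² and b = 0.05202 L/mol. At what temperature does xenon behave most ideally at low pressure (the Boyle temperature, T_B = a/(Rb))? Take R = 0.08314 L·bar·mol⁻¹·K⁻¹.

T_B ≈ 976.4 K

For a van der Waals gas the second virial coefficient B₂ = b − a/(RT) vanishes at T_B = a/(Rb).
T_B = 4.223/(0.08314×0.05202) = 4.223/0.0043249 = 976.4 K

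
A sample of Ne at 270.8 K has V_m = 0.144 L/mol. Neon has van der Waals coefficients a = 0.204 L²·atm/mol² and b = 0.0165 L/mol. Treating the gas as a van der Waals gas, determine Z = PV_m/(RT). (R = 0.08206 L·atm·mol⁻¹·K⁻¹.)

Z ≈ 1.066

P = RT/(V_m − b) − a/V_m² = (0.08206)(270.8)/(0.144 − 0.0165) − 0.204/(0.144)²
  = 22.222/0.12750 − 9.8380 = 174.29 − 9.8380 = 164.45 atm
Z = PV_m/(RT) = (164.45)(0.144)/((0.08206)(270.8)) = 23.681/22.222 = 1.066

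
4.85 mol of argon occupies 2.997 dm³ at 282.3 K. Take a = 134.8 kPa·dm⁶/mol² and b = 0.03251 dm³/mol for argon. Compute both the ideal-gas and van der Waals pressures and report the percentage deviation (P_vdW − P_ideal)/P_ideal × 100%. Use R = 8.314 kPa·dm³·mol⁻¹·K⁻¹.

Ideal: P_ideal = nRT/V = (4.85)(8.314)(282.3)/2.997 = 3798.18 kPa
vdW: P = nRT/(V − nb) − a n²/V² = 11383.2/2.83933 − 3170.83/8.98201 = 4009.11 − 353.020 = 3656.09 kPa
% deviation = (3656.09 − 3798.18)/3798.18 × 100% = -3.74%

-3.74 %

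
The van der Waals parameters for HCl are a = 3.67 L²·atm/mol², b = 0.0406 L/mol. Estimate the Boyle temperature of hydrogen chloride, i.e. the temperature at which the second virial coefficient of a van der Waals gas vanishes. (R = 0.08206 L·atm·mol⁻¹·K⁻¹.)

For a van der Waals gas the second virial coefficient B₂ = b − a/(RT) vanishes at T_B = a/(Rb).
T_B = 3.67/(0.08206×0.0406) = 3.67/0.0033316 = 1102 K

T_B ≈ 1102 K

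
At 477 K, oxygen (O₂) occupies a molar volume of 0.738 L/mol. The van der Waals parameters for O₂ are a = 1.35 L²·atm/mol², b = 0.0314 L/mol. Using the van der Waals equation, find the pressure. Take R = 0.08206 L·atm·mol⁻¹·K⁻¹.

P = RT/(V_m − b) − a/V_m²
RT/(V_m − b) = (0.08206)(477)/(0.738 − 0.0314) = 39.143/0.70660 = 55.396 atm
a/V_m² = 1.35/(0.738)² = 2.4787 atm
P = 55.396 − 2.4787 = 52.92 atm

P ≈ 52.92 atm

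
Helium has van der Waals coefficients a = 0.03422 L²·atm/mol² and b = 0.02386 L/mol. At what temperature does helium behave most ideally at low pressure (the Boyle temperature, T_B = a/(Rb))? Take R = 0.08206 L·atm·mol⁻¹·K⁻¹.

For a van der Waals gas the second virial coefficient B₂ = b − a/(RT) vanishes at T_B = a/(Rb).
T_B = 0.03422/(0.08206×0.02386) = 0.03422/0.0019580 = 17.48 K

T_B ≈ 17.48 K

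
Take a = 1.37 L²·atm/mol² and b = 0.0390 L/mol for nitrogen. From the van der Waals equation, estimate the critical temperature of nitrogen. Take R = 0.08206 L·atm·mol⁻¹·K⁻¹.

T_c ≈ 126.8 K

For a van der Waals gas, T_c = 8a/(27Rb).
T_c = 8×1.37/(27×0.08206×0.0390) = 10.960/0.086409 = 126.8 K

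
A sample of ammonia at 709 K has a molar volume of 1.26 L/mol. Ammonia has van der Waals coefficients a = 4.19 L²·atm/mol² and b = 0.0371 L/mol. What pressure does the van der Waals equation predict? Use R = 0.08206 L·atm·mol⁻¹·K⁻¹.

P = RT/(V_m − b) − a/V_m²
RT/(V_m − b) = (0.08206)(709)/(1.26 − 0.0371) = 58.181/1.2229 = 47.576 atm
a/V_m² = 4.19/(1.26)² = 2.6392 atm
P = 47.576 − 2.6392 = 44.94 atm

P ≈ 44.94 atm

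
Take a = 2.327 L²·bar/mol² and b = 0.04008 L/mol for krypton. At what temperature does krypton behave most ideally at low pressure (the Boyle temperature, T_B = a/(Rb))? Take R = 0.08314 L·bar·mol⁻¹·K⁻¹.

T_B ≈ 698.3 K

For a van der Waals gas the second virial coefficient B₂ = b − a/(RT) vanishes at T_B = a/(Rb).
T_B = 2.327/(0.08314×0.04008) = 2.327/0.0033323 = 698.3 K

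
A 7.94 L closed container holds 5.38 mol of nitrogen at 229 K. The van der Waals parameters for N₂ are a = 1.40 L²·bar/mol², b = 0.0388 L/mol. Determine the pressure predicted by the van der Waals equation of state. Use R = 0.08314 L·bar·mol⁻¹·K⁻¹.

P ≈ 12.61 bar

P = nRT/(V − nb) − a n²/V²
nRT/(V − nb) = (5.38)(0.08314)(229)/(7.94 − 5.38×0.0388) = 102.43/7.7313 = 13.249 bar
a n²/V² = (1.40)(5.38)²/(7.94)² = 0.64276 bar
P = 13.249 − 0.64276 = 12.61 bar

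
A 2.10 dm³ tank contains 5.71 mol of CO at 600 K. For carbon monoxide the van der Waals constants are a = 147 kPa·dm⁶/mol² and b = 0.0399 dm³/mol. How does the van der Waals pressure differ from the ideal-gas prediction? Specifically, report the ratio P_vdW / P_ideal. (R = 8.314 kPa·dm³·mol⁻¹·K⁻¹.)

Ideal: P_ideal = nRT/V = (5.71)(8.314)(600)/2.10 = 13563.7 kPa
vdW: P = nRT/(V − nb) − a n²/V² = 28483.8/1.87217 − 4792.80/4.41000 = 15214.3 − 1086.80 = 14127.5 kPa
Ratio = 14127.5/13563.7 = 1.042

P_vdW / P_ideal ≈ 1.042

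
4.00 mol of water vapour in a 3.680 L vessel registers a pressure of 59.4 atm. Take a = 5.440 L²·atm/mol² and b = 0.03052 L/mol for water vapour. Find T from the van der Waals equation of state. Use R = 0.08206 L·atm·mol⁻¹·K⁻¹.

T = (P + a n²/V²)(V − nb)/(nR)
P + a n²/V² = 59.4 + (5.440)(4.00)²/(3.680)² = 65.827 atm
V − nb = 3.680 − (4.00)(0.03052) = 3.5579 L
T = (65.827)(3.5579)/((4.00)(0.08206)) = 713.5 K

T ≈ 713.5 K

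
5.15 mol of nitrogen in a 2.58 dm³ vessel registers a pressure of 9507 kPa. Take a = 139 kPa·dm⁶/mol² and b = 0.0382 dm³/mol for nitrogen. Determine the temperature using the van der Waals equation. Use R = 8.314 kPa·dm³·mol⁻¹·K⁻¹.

T = (P + a n²/V²)(V − nb)/(nR)
P + a n²/V² = 9507 + (139)(5.15)²/(2.58)² = 10061 kPa
V − nb = 2.58 − (5.15)(0.0382) = 2.3833 dm³
T = (10061)(2.3833)/((5.15)(8.314)) = 560.0 K

T ≈ 560.0 K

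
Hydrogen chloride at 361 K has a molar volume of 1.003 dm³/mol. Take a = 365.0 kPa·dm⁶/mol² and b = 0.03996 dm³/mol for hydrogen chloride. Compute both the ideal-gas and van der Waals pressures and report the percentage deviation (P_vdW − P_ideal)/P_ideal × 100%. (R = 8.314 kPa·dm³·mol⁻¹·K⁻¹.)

-7.98 %

Ideal: P_ideal = RT/V_m = (8.314)(361)/1.003 = 2992.38 kPa
vdW: P = RT/(V_m − b) − a/V_m² = 3001.35/0.963040 − 365.0/1.00601 = 3116.54 − 362.819 = 2753.72 kPa
% deviation = (2753.72 − 2992.38)/2992.38 × 100% = -7.98%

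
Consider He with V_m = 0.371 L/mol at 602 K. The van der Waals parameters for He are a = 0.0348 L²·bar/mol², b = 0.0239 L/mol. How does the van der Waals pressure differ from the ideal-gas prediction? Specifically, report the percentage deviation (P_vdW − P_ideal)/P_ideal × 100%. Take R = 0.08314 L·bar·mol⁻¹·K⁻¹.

6.70 %

Ideal: P_ideal = RT/V_m = (0.08314)(602)/0.371 = 134.906 bar
vdW: P = RT/(V_m − b) − a/V_m² = 50.0503/0.347100 − 0.0348/0.137641 = 144.196 − 0.252832 = 143.943 bar
% deviation = (143.943 − 134.906)/134.906 × 100% = 6.70%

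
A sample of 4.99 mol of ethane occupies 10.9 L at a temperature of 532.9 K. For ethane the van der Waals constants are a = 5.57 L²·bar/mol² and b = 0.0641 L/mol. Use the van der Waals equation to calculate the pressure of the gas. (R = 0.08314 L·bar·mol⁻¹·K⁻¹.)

P ≈ 19.73 bar

P = nRT/(V − nb) − a n²/V²
nRT/(V − nb) = (4.99)(0.08314)(532.9)/(10.9 − 4.99×0.0641) = 221.08/10.580 = 20.896 bar
a n²/V² = (5.57)(4.99)²/(10.9)² = 1.1674 bar
P = 20.896 − 1.1674 = 19.73 bar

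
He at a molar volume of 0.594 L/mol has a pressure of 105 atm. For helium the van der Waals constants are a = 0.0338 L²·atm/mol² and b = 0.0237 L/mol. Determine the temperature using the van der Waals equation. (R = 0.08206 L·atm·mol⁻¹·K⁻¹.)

T = (P + a/V_m²)(V_m − b)/R
P + a/V_m² = 105 + 0.0338/(0.594)² = 105.10 atm
V_m − b = 0.594 − 0.0237 = 0.57030 L/mol
T = (105.10)(0.57030)/0.08206 = 730.4 K

T ≈ 730.4 K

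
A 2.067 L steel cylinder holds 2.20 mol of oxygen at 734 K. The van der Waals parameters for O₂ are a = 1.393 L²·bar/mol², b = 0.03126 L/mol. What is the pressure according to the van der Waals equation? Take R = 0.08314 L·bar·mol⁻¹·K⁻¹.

P = nRT/(V − nb) − a n²/V²
nRT/(V − nb) = (2.20)(0.08314)(734)/(2.067 − 2.20×0.03126) = 134.25/1.9982 = 67.185 bar
a n²/V² = (1.393)(2.20)²/(2.067)² = 1.5780 bar
P = 67.185 − 1.5780 = 65.61 bar

P ≈ 65.61 bar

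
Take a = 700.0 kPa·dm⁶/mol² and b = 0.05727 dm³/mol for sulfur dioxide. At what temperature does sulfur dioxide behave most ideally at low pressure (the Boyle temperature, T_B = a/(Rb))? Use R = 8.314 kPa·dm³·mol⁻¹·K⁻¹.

For a van der Waals gas the second virial coefficient B₂ = b − a/(RT) vanishes at T_B = a/(Rb).
T_B = 700.0/(8.314×0.05727) = 700.0/0.47614 = 1470 K

T_B ≈ 1470 K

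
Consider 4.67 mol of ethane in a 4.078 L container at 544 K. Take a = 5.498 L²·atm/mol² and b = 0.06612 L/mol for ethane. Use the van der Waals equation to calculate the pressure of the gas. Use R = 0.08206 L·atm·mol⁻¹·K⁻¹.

P ≈ 48.10 atm

P = nRT/(V − nb) − a n²/V²
nRT/(V − nb) = (4.67)(0.08206)(544)/(4.078 − 4.67×0.06612) = 208.47/3.7692 = 55.309 atm
a n²/V² = (5.498)(4.67)²/(4.078)² = 7.2101 atm
P = 55.309 − 7.2101 = 48.10 atm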